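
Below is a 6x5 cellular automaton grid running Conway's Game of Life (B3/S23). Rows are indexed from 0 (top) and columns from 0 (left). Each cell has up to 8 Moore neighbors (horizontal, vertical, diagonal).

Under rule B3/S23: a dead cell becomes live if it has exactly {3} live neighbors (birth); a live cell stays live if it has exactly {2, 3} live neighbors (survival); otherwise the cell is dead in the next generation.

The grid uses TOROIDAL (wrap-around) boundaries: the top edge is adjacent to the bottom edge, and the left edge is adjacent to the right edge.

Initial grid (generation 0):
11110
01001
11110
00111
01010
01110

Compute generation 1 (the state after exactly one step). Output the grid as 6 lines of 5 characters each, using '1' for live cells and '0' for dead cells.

Answer: 00000
00000
00000
00000
11000
00000

Derivation:
Simulating step by step:
Generation 0 (given above): 18 live cells
Generation 1: 2 live cells
(generation 1 grid is the final answer)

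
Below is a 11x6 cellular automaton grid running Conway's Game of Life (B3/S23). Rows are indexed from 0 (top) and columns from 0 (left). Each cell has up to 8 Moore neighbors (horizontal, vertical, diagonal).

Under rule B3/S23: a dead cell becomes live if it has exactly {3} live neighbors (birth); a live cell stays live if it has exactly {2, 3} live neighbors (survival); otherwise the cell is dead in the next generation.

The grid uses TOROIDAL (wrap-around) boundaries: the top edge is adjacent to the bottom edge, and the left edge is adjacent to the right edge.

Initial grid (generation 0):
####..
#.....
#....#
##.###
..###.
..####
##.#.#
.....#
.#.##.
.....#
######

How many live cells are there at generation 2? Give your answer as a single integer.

Answer: 9

Derivation:
Simulating step by step:
Generation 0 (given above): 34 live cells
Generation 1: 10 live cells
......
..#...
......
.#....
......
......
.#.#..
.#.#.#
#...##
......
......
Generation 2: 9 live cells
......
......
......
......
......
......
#...#.
.#.#.#
#...##
.....#
......
Population at generation 2: 9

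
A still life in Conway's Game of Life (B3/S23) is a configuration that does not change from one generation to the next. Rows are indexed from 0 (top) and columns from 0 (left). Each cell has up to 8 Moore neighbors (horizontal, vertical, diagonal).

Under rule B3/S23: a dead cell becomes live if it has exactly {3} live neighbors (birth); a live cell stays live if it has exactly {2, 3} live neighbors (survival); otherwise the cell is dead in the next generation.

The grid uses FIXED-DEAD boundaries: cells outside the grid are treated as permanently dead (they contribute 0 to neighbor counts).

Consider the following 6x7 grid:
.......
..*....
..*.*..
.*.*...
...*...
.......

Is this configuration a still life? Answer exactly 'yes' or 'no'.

Answer: no

Derivation:
Compute generation 1 and compare to generation 0 (given above):
Generation 1:
.......
...*...
.**....
...**..
..*....
.......
Cell (1,2) differs: gen0=1 vs gen1=0 -> NOT a still life.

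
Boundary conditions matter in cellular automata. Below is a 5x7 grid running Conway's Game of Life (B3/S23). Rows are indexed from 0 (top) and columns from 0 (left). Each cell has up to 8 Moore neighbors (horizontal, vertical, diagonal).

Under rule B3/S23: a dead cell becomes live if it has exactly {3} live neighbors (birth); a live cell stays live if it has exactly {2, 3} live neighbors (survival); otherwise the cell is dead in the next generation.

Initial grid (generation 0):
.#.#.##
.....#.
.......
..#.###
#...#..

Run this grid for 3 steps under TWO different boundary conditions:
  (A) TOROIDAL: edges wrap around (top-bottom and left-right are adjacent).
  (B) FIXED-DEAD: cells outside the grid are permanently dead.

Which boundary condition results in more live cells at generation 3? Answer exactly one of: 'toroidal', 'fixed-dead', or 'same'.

Answer: toroidal

Derivation:
Under TOROIDAL boundary, generation 3:
..#.#..
.......
###.##.
....#..
##...#.
Population = 11

Under FIXED-DEAD boundary, generation 3:
.......
.....#.
.......
.......
.......
Population = 1

Comparison: toroidal=11, fixed-dead=1 -> toroidal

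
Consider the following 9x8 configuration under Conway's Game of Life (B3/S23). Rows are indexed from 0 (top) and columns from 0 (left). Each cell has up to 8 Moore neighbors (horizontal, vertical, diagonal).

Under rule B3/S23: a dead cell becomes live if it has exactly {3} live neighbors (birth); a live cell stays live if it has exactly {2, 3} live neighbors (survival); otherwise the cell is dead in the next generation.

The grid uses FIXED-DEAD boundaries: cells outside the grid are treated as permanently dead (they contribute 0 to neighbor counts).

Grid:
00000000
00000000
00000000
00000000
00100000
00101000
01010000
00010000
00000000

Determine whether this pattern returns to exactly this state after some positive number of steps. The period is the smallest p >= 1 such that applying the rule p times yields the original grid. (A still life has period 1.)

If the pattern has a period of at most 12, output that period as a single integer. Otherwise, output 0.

Answer: 2

Derivation:
Simulating and comparing each generation to the original:
Gen 0 (original, given above): 6 live cells
Gen 1: 6 live cells, differs from original
Gen 2: 6 live cells, MATCHES original -> period = 2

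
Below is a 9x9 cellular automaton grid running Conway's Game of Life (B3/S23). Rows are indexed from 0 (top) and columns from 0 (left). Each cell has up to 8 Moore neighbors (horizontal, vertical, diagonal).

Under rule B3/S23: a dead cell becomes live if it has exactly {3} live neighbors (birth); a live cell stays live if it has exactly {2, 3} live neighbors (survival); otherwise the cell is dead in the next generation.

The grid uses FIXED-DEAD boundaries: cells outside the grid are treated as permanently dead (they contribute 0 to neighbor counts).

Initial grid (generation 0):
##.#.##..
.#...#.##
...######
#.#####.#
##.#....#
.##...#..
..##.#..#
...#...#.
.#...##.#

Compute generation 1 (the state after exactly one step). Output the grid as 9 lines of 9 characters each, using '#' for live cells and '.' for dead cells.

Simulating step by step:
Generation 0 (given above): 39 live cells
Generation 1: 30 live cells
(generation 1 grid is the final answer)

Answer: ###.####.
##.#....#
.#.......
#.......#
#.....#..
#...#..#.
.#.##.##.
...#.#.##
......##.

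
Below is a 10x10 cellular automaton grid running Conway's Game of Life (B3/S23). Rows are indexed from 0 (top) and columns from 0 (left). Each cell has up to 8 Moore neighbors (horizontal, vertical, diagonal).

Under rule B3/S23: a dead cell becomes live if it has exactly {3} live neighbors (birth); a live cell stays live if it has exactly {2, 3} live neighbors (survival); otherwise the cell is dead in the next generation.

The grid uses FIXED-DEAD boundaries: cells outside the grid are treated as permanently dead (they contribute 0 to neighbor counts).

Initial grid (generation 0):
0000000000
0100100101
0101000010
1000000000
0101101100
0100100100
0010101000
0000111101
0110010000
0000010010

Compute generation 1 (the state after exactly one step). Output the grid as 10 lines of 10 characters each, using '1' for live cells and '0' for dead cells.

Simulating step by step:
Generation 0 (given above): 29 live cells
Generation 1: 30 live cells
(generation 1 grid is the final answer)

Answer: 0000000000
0010000010
1110000010
1101100100
1111111100
0100100100
0000100010
0110100100
0000000110
0000000000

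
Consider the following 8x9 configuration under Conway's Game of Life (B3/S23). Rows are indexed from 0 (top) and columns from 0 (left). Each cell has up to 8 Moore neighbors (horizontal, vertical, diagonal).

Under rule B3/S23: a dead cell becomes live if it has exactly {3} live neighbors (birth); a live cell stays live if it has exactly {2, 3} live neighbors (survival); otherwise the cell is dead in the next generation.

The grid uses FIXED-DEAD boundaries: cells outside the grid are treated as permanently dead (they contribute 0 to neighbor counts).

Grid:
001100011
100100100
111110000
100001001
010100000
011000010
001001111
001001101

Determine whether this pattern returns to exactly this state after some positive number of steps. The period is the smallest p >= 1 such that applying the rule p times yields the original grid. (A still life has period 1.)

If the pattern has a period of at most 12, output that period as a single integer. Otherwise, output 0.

Answer: 0

Derivation:
Simulating and comparing each generation to the original:
Gen 0 (original, given above): 29 live cells
Gen 1: 23 live cells, differs from original
Gen 2: 22 live cells, differs from original
Gen 3: 15 live cells, differs from original
Gen 4: 18 live cells, differs from original
Gen 5: 17 live cells, differs from original
Gen 6: 20 live cells, differs from original
Gen 7: 21 live cells, differs from original
Gen 8: 33 live cells, differs from original
Gen 9: 14 live cells, differs from original
Gen 10: 15 live cells, differs from original
Gen 11: 14 live cells, differs from original
Gen 12: 13 live cells, differs from original
No period found within 12 steps.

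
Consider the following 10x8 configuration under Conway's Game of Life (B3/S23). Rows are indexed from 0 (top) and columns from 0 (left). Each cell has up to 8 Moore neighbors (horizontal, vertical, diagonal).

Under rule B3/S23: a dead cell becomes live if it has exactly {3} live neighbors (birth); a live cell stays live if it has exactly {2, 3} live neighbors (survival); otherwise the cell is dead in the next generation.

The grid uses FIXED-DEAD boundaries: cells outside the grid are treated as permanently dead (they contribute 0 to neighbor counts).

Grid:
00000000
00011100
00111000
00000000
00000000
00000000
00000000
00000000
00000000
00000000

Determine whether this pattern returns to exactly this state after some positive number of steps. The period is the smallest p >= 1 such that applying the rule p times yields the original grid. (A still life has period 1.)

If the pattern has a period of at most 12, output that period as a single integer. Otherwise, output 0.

Answer: 2

Derivation:
Simulating and comparing each generation to the original:
Gen 0 (original, given above): 6 live cells
Gen 1: 6 live cells, differs from original
Gen 2: 6 live cells, MATCHES original -> period = 2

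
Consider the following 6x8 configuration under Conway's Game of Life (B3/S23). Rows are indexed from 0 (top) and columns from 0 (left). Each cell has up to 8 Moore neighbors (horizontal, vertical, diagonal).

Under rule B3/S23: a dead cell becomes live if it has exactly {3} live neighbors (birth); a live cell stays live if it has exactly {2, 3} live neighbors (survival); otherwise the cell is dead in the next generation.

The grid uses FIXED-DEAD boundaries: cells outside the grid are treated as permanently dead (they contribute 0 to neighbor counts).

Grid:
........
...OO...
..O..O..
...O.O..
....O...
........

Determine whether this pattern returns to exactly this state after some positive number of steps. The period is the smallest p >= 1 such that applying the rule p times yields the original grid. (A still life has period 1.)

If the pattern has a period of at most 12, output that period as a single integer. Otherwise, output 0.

Answer: 1

Derivation:
Simulating and comparing each generation to the original:
Gen 0 (original, given above): 7 live cells
Gen 1: 7 live cells, MATCHES original -> period = 1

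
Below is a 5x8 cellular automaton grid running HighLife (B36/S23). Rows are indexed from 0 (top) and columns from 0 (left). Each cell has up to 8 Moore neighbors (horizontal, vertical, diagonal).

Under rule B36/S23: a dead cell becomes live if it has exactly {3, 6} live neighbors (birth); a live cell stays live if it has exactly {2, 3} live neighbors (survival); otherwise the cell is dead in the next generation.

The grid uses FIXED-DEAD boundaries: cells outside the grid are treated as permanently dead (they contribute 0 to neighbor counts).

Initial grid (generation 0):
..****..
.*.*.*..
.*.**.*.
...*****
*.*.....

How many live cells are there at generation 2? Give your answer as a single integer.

Answer: 18

Derivation:
Simulating step by step:
Generation 0 (given above): 18 live cells
Generation 1: 15 live cells
..**.*..
.**...*.
.....*.*
.*....**
...****.
Generation 2: 18 live cells
.***....
.******.
.**..*.*
.......*
....****
Population at generation 2: 18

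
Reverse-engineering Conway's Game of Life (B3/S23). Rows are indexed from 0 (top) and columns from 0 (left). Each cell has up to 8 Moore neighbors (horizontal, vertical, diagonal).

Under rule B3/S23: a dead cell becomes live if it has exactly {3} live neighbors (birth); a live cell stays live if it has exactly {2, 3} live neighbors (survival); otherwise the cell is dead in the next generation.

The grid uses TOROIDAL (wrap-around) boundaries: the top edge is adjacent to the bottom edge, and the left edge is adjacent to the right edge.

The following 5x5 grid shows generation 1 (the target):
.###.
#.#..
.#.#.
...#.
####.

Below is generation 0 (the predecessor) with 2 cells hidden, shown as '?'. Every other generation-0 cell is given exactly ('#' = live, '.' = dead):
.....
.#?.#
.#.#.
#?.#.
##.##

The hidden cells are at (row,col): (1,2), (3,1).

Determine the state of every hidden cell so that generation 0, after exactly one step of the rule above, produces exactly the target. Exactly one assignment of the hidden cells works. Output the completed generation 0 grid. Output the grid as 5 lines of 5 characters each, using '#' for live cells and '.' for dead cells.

Hidden generation-0 cells (in order): (1,2), (3,1).
A hidden cell only influences target cells in its own 3x3 neighborhood. Try each of the 2^2 = 4 assignments, step the completed generation 0 forward once under B3/S23, and compare with the target:
  (1,2)=. (3,1)=. -> step reproduces the target at every cell -> ACCEPT
  (1,2)=. (3,1)=# -> step gives (4,0)='.' but target has '#' -> reject
  (1,2)=# (3,1)=. -> step gives (0,1)='.' but target has '#' -> reject
  (1,2)=# (3,1)=# -> step gives (0,1)='.' but target has '#' -> reject
Unique solution: (1,2)=dead, (3,1)=dead.
Check: live-neighbor counts of every cell in the completed generation 0:
53334
31321
42424
44536
32324
Applying B3/S23 to generation 0 with these counts gives:
.###.
#.#..
.#.#.
...#.
####.
which matches the target exactly.

Answer: .....
.#..#
.#.#.
#..#.
##.##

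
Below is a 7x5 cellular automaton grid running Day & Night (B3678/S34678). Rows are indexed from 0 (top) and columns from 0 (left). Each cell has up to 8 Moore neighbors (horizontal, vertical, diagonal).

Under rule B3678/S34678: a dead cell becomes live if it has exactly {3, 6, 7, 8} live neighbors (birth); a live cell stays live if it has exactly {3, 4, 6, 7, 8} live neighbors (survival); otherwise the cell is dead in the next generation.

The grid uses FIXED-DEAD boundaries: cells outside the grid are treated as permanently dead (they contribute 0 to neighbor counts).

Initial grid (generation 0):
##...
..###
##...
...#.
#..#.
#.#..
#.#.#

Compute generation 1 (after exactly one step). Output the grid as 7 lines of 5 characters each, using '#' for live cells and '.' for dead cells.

Answer: ..##.
..#..
....#
###..
.##..
.....
...#.

Derivation:
Simulating step by step:
Generation 0 (given above): 15 live cells
Generation 1: 10 live cells
(generation 1 grid is the final answer)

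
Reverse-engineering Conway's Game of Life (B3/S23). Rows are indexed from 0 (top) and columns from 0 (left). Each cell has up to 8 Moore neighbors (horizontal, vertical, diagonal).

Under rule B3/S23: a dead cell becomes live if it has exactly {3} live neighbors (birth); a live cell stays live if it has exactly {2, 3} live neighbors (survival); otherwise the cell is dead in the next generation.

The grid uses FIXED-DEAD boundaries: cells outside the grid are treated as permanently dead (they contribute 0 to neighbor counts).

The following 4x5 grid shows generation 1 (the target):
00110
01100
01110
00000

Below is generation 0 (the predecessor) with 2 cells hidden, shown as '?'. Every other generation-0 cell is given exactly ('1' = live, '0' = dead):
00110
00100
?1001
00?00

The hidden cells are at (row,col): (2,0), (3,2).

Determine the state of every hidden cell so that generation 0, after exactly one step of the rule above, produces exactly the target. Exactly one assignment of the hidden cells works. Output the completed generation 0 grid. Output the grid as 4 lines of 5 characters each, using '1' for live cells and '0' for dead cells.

Hidden generation-0 cells (in order): (2,0), (3,2).
A hidden cell only influences target cells in its own 3x3 neighborhood. Try each of the 2^2 = 4 assignments, step the completed generation 0 forward once under B3/S23, and compare with the target:
  (2,0)=0 (3,2)=0 -> step gives (2,1)='0' but target has '1' -> reject
  (2,0)=0 (3,2)=1 -> step reproduces the target at every cell -> ACCEPT
  (2,0)=1 (3,2)=0 -> step gives (1,1)='0' but target has '1' -> reject
  (2,0)=1 (3,2)=1 -> step gives (1,1)='0' but target has '1' -> reject
Unique solution: (2,0)=dead, (3,2)=live.
Check: live-neighbor counts of every cell in the completed generation 0:
02221
13342
12330
12121
Applying B3/S23 to generation 0 with these counts gives:
00110
01100
01110
00000
which matches the target exactly.

Answer: 00110
00100
01001
00100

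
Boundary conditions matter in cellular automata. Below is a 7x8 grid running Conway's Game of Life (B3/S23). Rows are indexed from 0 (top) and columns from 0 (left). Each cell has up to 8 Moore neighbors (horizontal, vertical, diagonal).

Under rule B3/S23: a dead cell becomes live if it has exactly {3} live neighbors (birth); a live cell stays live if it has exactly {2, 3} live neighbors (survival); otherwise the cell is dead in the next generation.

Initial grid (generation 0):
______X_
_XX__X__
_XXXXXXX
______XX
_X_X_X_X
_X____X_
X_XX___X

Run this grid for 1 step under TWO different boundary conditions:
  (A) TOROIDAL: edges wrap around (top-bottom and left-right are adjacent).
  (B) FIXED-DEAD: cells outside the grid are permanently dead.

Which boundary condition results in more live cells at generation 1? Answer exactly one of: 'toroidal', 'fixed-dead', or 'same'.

Under TOROIDAL boundary, generation 1:
X__X__XX
XX_____X
_X_XX__X
_X______
__X__X_X
_X_XX_X_
XXX___XX
Population = 24

Under FIXED-DEAD boundary, generation 1:
________
_X_____X
_X_XX__X
_X______
__X__X_X
XX_XX_XX
_XX_____
Population = 18

Comparison: toroidal=24, fixed-dead=18 -> toroidal

Answer: toroidal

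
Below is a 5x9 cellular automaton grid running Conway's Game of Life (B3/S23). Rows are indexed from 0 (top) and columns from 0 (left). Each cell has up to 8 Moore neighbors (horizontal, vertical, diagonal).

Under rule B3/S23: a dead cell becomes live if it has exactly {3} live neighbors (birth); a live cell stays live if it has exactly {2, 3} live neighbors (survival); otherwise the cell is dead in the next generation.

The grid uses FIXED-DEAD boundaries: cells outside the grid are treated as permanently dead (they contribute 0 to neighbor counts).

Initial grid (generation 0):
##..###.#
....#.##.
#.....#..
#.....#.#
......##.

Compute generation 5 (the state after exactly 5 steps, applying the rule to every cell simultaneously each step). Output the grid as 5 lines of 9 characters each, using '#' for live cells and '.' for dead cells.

Answer: .........
.........
.........
.....##..
.....##..

Derivation:
Simulating step by step:
Generation 0 (given above): 16 live cells
Generation 1: 10 live cells
....#.#..
##..#....
......#..
.....##..
......##.
Generation 2: 6 live cells
.....#...
.........
......#..
.....#...
.....###.
Generation 3: 4 live cells
.........
.........
.........
.....#.#.
.....##..
Generation 4: 3 live cells
.........
.........
.........
.....#...
.....##..
Generation 5: 4 live cells
(generation 5 grid is the final answer)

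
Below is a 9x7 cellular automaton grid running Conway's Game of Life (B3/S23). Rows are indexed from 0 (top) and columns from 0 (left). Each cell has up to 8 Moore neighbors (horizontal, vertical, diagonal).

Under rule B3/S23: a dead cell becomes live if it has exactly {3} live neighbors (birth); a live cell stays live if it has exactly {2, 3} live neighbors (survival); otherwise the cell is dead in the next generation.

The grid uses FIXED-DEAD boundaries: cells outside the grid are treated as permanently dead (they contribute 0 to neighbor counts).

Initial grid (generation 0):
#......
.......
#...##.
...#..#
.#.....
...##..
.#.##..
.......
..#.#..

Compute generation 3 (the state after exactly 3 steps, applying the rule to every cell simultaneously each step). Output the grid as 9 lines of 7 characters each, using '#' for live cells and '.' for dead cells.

Simulating step by step:
Generation 0 (given above): 14 live cells
Generation 1: 14 live cells
.......
.......
....##.
....##.
..###..
...##..
..###..
..#.#..
.......
Generation 2: 8 live cells
.......
.......
....##.
.......
..#....
.....#.
..#..#.
..#.#..
.......
Generation 3: 4 live cells
(generation 3 grid is the final answer)

Answer: .......
.......
.......
.......
.......
.......
...###.
...#...
.......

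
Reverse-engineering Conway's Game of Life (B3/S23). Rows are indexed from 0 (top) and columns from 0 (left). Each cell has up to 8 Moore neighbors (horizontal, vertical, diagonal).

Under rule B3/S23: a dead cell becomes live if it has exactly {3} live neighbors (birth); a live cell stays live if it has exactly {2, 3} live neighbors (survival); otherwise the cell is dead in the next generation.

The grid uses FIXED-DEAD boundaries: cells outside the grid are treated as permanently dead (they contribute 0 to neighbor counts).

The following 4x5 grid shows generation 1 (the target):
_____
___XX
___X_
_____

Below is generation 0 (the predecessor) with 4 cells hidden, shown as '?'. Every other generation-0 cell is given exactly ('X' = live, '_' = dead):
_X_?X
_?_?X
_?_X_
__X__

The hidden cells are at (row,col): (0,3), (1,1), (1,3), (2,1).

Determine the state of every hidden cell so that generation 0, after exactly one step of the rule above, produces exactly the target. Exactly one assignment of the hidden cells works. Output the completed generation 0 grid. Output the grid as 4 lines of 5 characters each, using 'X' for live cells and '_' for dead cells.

Answer: _X__X
____X
___X_
__X__

Derivation:
Hidden generation-0 cells (in order): (0,3), (1,1), (1,3), (2,1).
A hidden cell only influences target cells in its own 3x3 neighborhood. Try each of the 2^4 = 16 assignments, step the completed generation 0 forward once under B3/S23, and compare with the target:
  (0,3)=_ (1,1)=_ (1,3)=_ (2,1)=_ -> step reproduces the target at every cell -> ACCEPT
  (0,3)=_ (1,1)=_ (1,3)=_ (2,1)=X -> step gives (1,2)='X' but target has '_' -> reject
  (0,3)=_ (1,1)=_ (1,3)=X (2,1)=_ -> step gives (0,3)='X' but target has '_' -> reject
  (0,3)=_ (1,1)=_ (1,3)=X (2,1)=X -> step gives (0,3)='X' but target has '_' -> reject
  (0,3)=_ (1,1)=X (1,3)=_ (2,1)=_ -> step gives (1,2)='X' but target has '_' -> reject
  (0,3)=_ (1,1)=X (1,3)=_ (2,1)=X -> step gives (1,0)='X' but target has '_' -> reject
  (0,3)=_ (1,1)=X (1,3)=X (2,1)=_ -> step gives (0,2)='X' but target has '_' -> reject
  (0,3)=_ (1,1)=X (1,3)=X (2,1)=X -> step gives (0,2)='X' but target has '_' -> reject
  (0,3)=X (1,1)=_ (1,3)=_ (2,1)=_ -> step gives (0,3)='X' but target has '_' -> reject
  (0,3)=X (1,1)=_ (1,3)=_ (2,1)=X -> step gives (0,3)='X' but target has '_' -> reject
  (0,3)=X (1,1)=_ (1,3)=X (2,1)=_ -> step gives (0,2)='X' but target has '_' -> reject
  (0,3)=X (1,1)=_ (1,3)=X (2,1)=X -> step gives (0,2)='X' but target has '_' -> reject
  (0,3)=X (1,1)=X (1,3)=_ (2,1)=_ -> step gives (0,2)='X' but target has '_' -> reject
  (0,3)=X (1,1)=X (1,3)=_ (2,1)=X -> step gives (0,2)='X' but target has '_' -> reject
  (0,3)=X (1,1)=X (1,3)=X (2,1)=_ -> step gives (0,3)='X' but target has '_' -> reject
  (0,3)=X (1,1)=X (1,3)=X (2,1)=X -> step gives (0,3)='X' but target has '_' -> reject
Unique solution: (0,3)=dead, (1,1)=dead, (1,3)=dead, (2,1)=dead.
Check: live-neighbor counts of every cell in the completed generation 0:
10121
11232
01222
01121
Applying B3/S23 to generation 0 with these counts gives:
_____
___XX
___X_
_____
which matches the target exactly.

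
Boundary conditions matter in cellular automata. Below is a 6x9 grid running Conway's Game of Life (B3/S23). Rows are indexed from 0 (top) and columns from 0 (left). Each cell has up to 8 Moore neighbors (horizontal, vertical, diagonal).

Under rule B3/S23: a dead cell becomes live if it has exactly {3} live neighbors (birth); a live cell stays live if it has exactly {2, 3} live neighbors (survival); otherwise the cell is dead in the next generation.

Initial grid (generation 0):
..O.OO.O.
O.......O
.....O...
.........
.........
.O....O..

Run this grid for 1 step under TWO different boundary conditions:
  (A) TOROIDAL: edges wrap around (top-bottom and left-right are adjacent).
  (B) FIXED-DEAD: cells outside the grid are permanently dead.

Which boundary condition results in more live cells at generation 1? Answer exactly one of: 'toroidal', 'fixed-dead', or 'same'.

Under TOROIDAL boundary, generation 1:
OO...OOOO
....OOO.O
.........
.........
.........
.....OO..
Population = 12

Under FIXED-DEAD boundary, generation 1:
.........
....OOO..
.........
.........
.........
.........
Population = 3

Comparison: toroidal=12, fixed-dead=3 -> toroidal

Answer: toroidal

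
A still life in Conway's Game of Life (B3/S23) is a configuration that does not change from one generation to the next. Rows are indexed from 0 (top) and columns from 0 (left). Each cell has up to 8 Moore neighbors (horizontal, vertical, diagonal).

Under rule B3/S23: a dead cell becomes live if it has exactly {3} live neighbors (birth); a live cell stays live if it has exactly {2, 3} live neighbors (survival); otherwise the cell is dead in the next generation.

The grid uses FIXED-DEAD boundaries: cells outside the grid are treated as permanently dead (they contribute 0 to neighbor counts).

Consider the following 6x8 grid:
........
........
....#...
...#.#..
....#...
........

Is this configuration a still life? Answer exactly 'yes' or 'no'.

Answer: yes

Derivation:
Compute generation 1 and compare to generation 0 (given above):
Generation 1:
........
........
....#...
...#.#..
....#...
........
The grids are IDENTICAL -> still life.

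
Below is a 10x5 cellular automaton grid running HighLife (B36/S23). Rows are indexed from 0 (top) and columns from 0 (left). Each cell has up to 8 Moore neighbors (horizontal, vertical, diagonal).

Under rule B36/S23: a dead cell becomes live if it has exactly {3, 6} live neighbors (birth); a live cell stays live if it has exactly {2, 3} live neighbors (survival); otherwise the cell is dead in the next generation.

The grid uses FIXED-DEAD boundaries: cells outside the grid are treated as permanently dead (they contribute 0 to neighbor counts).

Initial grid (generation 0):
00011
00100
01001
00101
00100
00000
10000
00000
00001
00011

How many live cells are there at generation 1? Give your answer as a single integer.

Simulating step by step:
Generation 0 (given above): 12 live cells
Generation 1: 12 live cells
00010
00101
01100
01100
00010
00000
00000
00000
00011
00011
Population at generation 1: 12

Answer: 12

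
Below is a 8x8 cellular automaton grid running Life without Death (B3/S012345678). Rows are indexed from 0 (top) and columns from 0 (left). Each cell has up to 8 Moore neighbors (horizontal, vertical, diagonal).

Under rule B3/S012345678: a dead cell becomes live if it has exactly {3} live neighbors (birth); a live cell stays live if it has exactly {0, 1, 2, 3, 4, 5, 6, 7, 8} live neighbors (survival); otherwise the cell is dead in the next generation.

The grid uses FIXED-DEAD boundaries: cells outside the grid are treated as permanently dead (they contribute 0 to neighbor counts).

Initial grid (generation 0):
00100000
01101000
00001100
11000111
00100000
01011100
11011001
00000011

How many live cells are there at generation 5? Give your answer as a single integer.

Answer: 40

Derivation:
Simulating step by step:
Generation 0 (given above): 23 live cells
Generation 1: 33 live cells
01110000
01101100
10111100
11001111
10110000
11011100
11011001
00000011
Generation 2: 35 live cells
01111000
11101100
10111100
11001111
10110000
11011100
11011001
00000011
Generation 3: 37 live cells
11111100
11101100
10111100
11001111
10110000
11011100
11011001
00000011
Generation 4: 38 live cells
11111100
11101110
10111100
11001111
10110000
11011100
11011001
00000011
Generation 5: 40 live cells
11111110
11101110
10111101
11001111
10110000
11011100
11011001
00000011
Population at generation 5: 40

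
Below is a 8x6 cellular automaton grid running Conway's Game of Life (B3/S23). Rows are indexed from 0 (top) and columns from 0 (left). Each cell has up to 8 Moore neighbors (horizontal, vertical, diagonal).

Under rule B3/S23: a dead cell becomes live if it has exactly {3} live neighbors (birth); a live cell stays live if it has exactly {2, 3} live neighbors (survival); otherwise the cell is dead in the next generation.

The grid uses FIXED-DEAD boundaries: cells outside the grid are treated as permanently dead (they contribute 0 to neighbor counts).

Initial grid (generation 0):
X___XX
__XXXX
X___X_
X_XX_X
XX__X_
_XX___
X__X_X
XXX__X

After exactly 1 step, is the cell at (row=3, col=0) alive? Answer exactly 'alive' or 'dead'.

Answer: alive

Derivation:
Simulating step by step:
Generation 0 (given above): 25 live cells
Generation 1: 18 live cells
_____X
_X____
______
X_XX_X
X___X_
__XXX_
X__XX_
XXX_X_

Cell (3,0) at generation 1: 1 -> alive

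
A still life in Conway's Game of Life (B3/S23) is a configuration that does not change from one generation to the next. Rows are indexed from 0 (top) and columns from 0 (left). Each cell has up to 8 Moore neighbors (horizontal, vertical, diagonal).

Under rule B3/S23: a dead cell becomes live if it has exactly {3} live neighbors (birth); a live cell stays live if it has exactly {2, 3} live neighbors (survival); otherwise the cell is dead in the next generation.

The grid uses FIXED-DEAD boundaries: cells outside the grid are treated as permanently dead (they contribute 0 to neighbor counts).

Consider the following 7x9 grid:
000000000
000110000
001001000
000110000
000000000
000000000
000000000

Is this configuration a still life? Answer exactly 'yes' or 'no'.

Compute generation 1 and compare to generation 0 (given above):
Generation 1:
000000000
000110000
001001000
000110000
000000000
000000000
000000000
The grids are IDENTICAL -> still life.

Answer: yes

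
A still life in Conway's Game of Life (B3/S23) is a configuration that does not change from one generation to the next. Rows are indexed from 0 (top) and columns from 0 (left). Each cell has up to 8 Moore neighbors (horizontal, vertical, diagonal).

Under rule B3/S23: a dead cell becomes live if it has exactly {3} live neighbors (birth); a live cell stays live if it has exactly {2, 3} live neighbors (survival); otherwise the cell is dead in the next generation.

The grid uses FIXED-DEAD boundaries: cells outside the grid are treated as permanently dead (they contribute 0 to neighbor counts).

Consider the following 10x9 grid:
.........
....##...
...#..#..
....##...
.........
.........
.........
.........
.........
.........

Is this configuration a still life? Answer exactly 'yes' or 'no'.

Compute generation 1 and compare to generation 0 (given above):
Generation 1:
.........
....##...
...#..#..
....##...
.........
.........
.........
.........
.........
.........
The grids are IDENTICAL -> still life.

Answer: yes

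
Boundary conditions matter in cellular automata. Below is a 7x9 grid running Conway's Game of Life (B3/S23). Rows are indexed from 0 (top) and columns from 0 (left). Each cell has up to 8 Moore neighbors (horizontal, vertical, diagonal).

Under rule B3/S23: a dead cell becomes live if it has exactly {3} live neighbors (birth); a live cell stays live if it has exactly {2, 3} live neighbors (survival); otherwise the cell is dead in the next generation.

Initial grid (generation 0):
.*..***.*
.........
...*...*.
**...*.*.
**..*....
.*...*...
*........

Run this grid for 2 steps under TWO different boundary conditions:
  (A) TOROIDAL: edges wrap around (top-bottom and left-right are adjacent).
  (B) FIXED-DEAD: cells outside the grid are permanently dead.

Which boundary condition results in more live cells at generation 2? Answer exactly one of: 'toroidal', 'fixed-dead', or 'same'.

Under TOROIDAL boundary, generation 2:
**.....**
....*..**
**.**...*
***.*.*.*
..*.*.**.
.****.**.
**...*...
Population = 31

Under FIXED-DEAD boundary, generation 2:
....**...
....*..*.
.*.**....
.**.*.**.
*.*.*.*..
.....*...
.........
Population = 17

Comparison: toroidal=31, fixed-dead=17 -> toroidal

Answer: toroidal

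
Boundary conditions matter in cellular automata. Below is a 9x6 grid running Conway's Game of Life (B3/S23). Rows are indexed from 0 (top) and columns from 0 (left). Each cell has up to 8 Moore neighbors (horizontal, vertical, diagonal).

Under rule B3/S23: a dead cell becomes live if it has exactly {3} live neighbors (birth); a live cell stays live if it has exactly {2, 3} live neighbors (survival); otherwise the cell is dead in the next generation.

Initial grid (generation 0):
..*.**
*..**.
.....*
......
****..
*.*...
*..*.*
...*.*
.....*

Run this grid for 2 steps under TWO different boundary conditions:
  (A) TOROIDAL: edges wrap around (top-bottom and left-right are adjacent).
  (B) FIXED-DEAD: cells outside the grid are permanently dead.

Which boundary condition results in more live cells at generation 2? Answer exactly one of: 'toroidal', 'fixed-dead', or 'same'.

Answer: toroidal

Derivation:
Under TOROIDAL boundary, generation 2:
**..*.
*...*.
..****
*.*.*.
*.**.*
....*.
****.*
...*..
*...**
Population = 26

Under FIXED-DEAD boundary, generation 2:
....*.
...*.*
..**..
.**...
*.**..
*...*.
.****.
..***.
......
Population = 19

Comparison: toroidal=26, fixed-dead=19 -> toroidal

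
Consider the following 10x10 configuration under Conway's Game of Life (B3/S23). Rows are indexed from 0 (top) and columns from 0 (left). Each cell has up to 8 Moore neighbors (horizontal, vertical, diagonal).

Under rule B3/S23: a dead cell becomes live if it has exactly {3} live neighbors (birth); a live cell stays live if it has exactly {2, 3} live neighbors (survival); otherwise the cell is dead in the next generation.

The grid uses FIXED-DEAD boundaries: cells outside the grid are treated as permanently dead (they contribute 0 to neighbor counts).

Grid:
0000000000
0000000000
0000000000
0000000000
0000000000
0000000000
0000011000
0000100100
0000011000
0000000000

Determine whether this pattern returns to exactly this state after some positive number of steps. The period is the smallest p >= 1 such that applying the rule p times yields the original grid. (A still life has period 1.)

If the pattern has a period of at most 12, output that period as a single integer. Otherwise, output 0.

Answer: 1

Derivation:
Simulating and comparing each generation to the original:
Gen 0 (original, given above): 6 live cells
Gen 1: 6 live cells, MATCHES original -> period = 1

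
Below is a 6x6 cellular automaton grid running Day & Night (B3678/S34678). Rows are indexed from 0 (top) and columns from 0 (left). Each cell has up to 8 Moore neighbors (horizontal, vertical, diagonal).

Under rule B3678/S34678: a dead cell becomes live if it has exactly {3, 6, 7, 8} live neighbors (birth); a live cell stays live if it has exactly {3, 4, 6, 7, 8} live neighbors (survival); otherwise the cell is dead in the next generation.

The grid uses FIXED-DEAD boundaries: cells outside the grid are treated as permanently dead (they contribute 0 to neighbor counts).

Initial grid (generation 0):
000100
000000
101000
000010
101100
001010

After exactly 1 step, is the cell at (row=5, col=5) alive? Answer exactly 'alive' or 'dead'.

Simulating step by step:
Generation 0 (given above): 9 live cells
Generation 1: 5 live cells
000000
000000
000000
001000
010110
010000

Cell (5,5) at generation 1: 0 -> dead

Answer: dead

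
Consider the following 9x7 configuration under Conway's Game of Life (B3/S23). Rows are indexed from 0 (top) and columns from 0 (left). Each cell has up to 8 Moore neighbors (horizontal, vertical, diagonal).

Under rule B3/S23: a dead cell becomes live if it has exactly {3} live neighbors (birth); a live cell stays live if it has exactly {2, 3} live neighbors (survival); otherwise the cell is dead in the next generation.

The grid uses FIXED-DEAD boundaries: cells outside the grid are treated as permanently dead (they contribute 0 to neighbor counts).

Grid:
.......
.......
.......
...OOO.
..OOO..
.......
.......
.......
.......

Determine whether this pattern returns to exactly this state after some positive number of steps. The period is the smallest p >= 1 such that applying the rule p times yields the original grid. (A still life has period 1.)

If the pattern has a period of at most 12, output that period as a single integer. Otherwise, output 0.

Simulating and comparing each generation to the original:
Gen 0 (original, given above): 6 live cells
Gen 1: 6 live cells, differs from original
Gen 2: 6 live cells, MATCHES original -> period = 2

Answer: 2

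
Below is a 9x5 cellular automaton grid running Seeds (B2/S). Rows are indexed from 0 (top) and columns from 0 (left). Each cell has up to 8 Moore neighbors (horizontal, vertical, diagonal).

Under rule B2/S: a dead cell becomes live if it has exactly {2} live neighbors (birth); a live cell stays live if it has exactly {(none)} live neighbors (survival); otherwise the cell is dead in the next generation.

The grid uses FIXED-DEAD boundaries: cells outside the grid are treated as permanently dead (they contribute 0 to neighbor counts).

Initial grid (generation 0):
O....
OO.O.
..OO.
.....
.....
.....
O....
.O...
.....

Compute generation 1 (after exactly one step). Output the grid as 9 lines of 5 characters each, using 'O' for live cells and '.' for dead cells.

Answer: ..O..
....O
O...O
..OO.
.....
.....
.O...
O....
.....

Derivation:
Simulating step by step:
Generation 0 (given above): 8 live cells
Generation 1: 8 live cells
(generation 1 grid is the final answer)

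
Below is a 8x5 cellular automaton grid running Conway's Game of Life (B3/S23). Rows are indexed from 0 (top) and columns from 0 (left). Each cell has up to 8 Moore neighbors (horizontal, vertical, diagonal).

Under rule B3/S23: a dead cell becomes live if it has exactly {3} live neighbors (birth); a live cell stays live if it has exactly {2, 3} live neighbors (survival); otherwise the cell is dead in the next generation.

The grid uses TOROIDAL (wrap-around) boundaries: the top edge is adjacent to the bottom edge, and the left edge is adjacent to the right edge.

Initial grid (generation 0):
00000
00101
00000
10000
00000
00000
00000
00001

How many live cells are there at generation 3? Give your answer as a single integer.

Answer: 0

Derivation:
Simulating step by step:
Generation 0 (given above): 4 live cells
Generation 1: 1 live cells
00010
00000
00000
00000
00000
00000
00000
00000
Generation 2: 0 live cells
00000
00000
00000
00000
00000
00000
00000
00000
Generation 3: 0 live cells
00000
00000
00000
00000
00000
00000
00000
00000
Population at generation 3: 0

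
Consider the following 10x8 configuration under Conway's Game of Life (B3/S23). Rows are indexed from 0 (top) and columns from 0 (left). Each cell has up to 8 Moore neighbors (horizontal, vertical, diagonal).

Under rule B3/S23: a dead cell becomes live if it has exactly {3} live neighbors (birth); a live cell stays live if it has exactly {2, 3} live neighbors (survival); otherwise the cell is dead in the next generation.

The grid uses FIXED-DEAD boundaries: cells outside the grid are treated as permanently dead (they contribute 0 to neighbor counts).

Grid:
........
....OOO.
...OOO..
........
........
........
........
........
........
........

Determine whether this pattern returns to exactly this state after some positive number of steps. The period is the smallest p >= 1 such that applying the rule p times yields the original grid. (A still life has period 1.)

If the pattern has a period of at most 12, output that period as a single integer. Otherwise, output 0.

Answer: 2

Derivation:
Simulating and comparing each generation to the original:
Gen 0 (original, given above): 6 live cells
Gen 1: 6 live cells, differs from original
Gen 2: 6 live cells, MATCHES original -> period = 2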